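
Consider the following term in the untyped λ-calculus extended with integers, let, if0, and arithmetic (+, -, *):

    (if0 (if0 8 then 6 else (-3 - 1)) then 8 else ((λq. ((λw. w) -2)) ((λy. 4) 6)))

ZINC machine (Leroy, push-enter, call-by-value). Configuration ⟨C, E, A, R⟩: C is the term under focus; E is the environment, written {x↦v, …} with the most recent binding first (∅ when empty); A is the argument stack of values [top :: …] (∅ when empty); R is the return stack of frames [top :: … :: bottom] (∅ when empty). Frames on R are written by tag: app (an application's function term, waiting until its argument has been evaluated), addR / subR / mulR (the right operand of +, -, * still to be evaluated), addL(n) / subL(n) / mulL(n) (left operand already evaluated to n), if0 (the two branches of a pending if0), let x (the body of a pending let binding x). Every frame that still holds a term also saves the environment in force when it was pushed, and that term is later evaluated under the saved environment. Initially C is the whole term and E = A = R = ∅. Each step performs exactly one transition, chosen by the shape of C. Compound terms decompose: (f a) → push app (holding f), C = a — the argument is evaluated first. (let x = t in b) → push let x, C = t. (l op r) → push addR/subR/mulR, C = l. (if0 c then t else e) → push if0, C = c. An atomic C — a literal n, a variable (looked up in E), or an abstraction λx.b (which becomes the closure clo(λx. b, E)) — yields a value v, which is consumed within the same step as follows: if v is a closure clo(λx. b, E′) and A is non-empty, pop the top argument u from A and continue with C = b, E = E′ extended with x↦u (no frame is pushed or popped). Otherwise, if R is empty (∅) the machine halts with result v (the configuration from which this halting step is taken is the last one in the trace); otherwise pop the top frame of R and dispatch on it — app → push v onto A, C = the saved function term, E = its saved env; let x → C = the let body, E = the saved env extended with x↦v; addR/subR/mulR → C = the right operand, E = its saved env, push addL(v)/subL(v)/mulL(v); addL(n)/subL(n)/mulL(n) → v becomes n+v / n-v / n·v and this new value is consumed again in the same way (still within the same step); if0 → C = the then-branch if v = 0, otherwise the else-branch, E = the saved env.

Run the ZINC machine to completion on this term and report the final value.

step 0: <C=(if0 (if0 8 then 6 else (-3 - 1)) then 8 else ((λq. ((λw. w) -2)) ((λy. 4) 6))), E=∅, A=∅, R=∅>
step 1: <C=(if0 8 then 6 else (-3 - 1)), E=∅, A=∅, R=[if0]>
step 2: <C=8, E=∅, A=∅, R=[if0 :: if0]>
step 3: <C=(-3 - 1), E=∅, A=∅, R=[if0]>
step 4: <C=-3, E=∅, A=∅, R=[subR :: if0]>
step 5: <C=1, E=∅, A=∅, R=[subL(-3) :: if0]>
step 6: <C=((λq. ((λw. w) -2)) ((λy. 4) 6)), E=∅, A=∅, R=∅>
step 7: <C=((λy. 4) 6), E=∅, A=∅, R=[app]>
step 8: <C=6, E=∅, A=∅, R=[app :: app]>
step 9: <C=(λy. 4), E=∅, A=[6], R=[app]>
step 10: <C=4, E={y↦6}, A=∅, R=[app]>
step 11: <C=(λq. ((λw. w) -2)), E=∅, A=[4], R=∅>
step 12: <C=((λw. w) -2), E={q↦4}, A=∅, R=∅>
step 13: <C=-2, E={q↦4}, A=∅, R=[app]>
step 14: <C=(λw. w), E={q↦4}, A=[-2], R=∅>
step 15: <C=w, E={w↦-2, q↦4}, A=∅, R=∅>
→ final value -2

Answer: -2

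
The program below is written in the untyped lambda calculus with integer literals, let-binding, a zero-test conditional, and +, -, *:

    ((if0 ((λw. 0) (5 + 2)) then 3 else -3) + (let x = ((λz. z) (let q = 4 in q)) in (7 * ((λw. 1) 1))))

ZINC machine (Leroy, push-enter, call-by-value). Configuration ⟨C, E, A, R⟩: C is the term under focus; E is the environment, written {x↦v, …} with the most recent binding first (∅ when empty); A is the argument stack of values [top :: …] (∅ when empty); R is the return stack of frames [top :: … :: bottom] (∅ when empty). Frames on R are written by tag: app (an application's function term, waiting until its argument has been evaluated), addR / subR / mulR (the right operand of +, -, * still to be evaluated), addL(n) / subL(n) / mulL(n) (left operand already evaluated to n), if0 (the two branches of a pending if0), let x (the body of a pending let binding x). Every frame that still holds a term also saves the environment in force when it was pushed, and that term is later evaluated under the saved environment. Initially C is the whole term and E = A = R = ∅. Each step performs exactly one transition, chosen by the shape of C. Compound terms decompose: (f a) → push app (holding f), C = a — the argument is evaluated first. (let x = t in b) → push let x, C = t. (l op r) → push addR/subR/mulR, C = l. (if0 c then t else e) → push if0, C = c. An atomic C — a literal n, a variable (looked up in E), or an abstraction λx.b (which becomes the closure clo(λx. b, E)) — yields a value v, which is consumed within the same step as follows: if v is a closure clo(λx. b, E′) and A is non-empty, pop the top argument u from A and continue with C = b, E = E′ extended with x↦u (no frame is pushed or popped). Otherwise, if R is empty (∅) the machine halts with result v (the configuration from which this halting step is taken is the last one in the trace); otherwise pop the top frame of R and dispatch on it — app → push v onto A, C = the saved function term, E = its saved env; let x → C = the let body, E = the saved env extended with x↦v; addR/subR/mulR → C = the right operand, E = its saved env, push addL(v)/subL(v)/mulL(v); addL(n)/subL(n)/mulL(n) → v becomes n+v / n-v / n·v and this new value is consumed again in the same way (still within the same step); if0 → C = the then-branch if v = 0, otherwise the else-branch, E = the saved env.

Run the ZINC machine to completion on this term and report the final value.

[0] ⟨C=((if0 ((λw. 0) (5 + 2)) then 3 else -3) + (let x = ((λz. z) (let q = 4 in q)) in (7 * ((λw. 1) 1)))); E=∅; A=∅; R=∅⟩
[1] ⟨C=(if0 ((λw. 0) (5 + 2)) then 3 else -3); E=∅; A=∅; R=[addR]⟩
[2] ⟨C=((λw. 0) (5 + 2)); E=∅; A=∅; R=[if0 :: addR]⟩
[3] ⟨C=(5 + 2); E=∅; A=∅; R=[app :: if0 :: addR]⟩
[4] ⟨C=5; E=∅; A=∅; R=[addR :: app :: if0 :: addR]⟩
[5] ⟨C=2; E=∅; A=∅; R=[addL(5) :: app :: if0 :: addR]⟩
[6] ⟨C=(λw. 0); E=∅; A=[7]; R=[if0 :: addR]⟩
[7] ⟨C=0; E={w↦7}; A=∅; R=[if0 :: addR]⟩
[8] ⟨C=3; E=∅; A=∅; R=[addR]⟩
[9] ⟨C=(let x = ((λz. z) (let q = 4 in q)) in (7 * ((λw. 1) 1))); E=∅; A=∅; R=[addL(3)]⟩
[10] ⟨C=((λz. z) (let q = 4 in q)); E=∅; A=∅; R=[let x :: addL(3)]⟩
[11] ⟨C=(let q = 4 in q); E=∅; A=∅; R=[app :: let x :: addL(3)]⟩
[12] ⟨C=4; E=∅; A=∅; R=[let q :: app :: let x :: addL(3)]⟩
[13] ⟨C=q; E={q↦4}; A=∅; R=[app :: let x :: addL(3)]⟩
[14] ⟨C=(λz. z); E=∅; A=[4]; R=[let x :: addL(3)]⟩
[15] ⟨C=z; E={z↦4}; A=∅; R=[let x :: addL(3)]⟩
[16] ⟨C=(7 * ((λw. 1) 1)); E={x↦4}; A=∅; R=[addL(3)]⟩
[17] ⟨C=7; E={x↦4}; A=∅; R=[mulR :: addL(3)]⟩
[18] ⟨C=((λw. 1) 1); E={x↦4}; A=∅; R=[mulL(7) :: addL(3)]⟩
[19] ⟨C=1; E={x↦4}; A=∅; R=[app :: mulL(7) :: addL(3)]⟩
[20] ⟨C=(λw. 1); E={x↦4}; A=[1]; R=[mulL(7) :: addL(3)]⟩
[21] ⟨C=1; E={w↦1, x↦4}; A=∅; R=[mulL(7) :: addL(3)]⟩
→ final value 10

Answer: 10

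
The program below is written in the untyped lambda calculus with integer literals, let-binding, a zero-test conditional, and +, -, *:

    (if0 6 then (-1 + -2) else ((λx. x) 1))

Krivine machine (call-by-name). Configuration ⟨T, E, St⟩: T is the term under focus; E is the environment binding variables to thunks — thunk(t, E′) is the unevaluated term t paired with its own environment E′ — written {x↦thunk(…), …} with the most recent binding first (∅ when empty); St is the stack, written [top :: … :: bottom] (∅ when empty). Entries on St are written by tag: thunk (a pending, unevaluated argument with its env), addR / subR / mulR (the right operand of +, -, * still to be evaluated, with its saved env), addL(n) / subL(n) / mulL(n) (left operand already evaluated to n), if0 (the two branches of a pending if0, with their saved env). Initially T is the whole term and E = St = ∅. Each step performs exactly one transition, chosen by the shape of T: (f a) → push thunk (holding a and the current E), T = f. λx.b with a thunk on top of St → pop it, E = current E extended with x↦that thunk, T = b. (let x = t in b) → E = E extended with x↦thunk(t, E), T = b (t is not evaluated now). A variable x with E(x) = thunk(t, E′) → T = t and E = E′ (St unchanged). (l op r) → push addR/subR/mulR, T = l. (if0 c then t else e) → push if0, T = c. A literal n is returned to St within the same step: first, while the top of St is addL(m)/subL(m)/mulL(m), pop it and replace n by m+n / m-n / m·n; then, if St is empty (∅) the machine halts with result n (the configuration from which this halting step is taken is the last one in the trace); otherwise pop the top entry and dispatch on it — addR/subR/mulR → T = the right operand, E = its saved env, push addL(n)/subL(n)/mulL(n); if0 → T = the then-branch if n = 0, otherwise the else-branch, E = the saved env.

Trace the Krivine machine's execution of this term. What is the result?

0. ⟨T=(if0 6 then (-1 + -2) else ((λx. x) 1)); E=∅; St=∅⟩
1. ⟨T=6; E=∅; St=[if0]⟩
2. ⟨T=((λx. x) 1); E=∅; St=∅⟩
3. ⟨T=(λx. x); E=∅; St=[thunk]⟩
4. ⟨T=x; E={x↦thunk(1, ∅)}; St=∅⟩
5. ⟨T=1; E=∅; St=∅⟩
→ final value 1

Answer: 1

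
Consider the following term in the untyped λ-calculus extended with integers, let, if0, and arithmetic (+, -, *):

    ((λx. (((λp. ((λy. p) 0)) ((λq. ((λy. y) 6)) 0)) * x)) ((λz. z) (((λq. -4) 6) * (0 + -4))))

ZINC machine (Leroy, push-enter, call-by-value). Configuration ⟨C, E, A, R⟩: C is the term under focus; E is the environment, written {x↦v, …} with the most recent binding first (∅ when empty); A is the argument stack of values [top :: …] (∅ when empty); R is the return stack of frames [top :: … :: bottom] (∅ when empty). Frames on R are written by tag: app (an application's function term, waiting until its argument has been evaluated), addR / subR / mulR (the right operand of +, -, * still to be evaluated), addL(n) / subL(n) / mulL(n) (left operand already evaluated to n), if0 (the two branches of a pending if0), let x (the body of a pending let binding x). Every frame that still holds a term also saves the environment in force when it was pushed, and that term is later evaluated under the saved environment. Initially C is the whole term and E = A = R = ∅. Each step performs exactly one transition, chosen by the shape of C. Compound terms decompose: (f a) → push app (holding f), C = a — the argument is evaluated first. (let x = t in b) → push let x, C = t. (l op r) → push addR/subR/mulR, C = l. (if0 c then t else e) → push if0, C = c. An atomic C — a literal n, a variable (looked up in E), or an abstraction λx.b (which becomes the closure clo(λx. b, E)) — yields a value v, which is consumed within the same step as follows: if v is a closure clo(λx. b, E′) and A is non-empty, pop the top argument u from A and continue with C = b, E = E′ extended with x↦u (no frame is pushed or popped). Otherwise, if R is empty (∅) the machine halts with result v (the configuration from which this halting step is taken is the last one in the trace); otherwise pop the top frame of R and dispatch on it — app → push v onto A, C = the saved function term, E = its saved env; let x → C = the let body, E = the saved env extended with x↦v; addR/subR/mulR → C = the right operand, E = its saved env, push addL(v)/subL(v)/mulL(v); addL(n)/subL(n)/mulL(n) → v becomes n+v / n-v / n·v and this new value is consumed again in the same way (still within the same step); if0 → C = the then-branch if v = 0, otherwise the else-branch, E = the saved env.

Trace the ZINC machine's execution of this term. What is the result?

t=0: [C=((λx. (((λp. ((λy. p) 0)) ((λq. ((λy. y) 6)) 0)) * x)) ((λz. z) (((λq. -4) 6) * (0 + -4)))) | E=∅ | A=∅ | R=∅]
t=1: [C=((λz. z) (((λq. -4) 6) * (0 + -4))) | E=∅ | A=∅ | R=[app]]
t=2: [C=(((λq. -4) 6) * (0 + -4)) | E=∅ | A=∅ | R=[app :: app]]
t=3: [C=((λq. -4) 6) | E=∅ | A=∅ | R=[mulR :: app :: app]]
t=4: [C=6 | E=∅ | A=∅ | R=[app :: mulR :: app :: app]]
t=5: [C=(λq. -4) | E=∅ | A=[6] | R=[mulR :: app :: app]]
t=6: [C=-4 | E={q↦6} | A=∅ | R=[mulR :: app :: app]]
t=7: [C=(0 + -4) | E=∅ | A=∅ | R=[mulL(-4) :: app :: app]]
t=8: [C=0 | E=∅ | A=∅ | R=[addR :: mulL(-4) :: app :: app]]
t=9: [C=-4 | E=∅ | A=∅ | R=[addL(0) :: mulL(-4) :: app :: app]]
t=10: [C=(λz. z) | E=∅ | A=[16] | R=[app]]
t=11: [C=z | E={z↦16} | A=∅ | R=[app]]
t=12: [C=(λx. (((λp. ((λy. p) 0)) ((λq. ((λy. y) 6)) 0)) * x)) | E=∅ | A=[16] | R=∅]
t=13: [C=(((λp. ((λy. p) 0)) ((λq. ((λy. y) 6)) 0)) * x) | E={x↦16} | A=∅ | R=∅]
t=14: [C=((λp. ((λy. p) 0)) ((λq. ((λy. y) 6)) 0)) | E={x↦16} | A=∅ | R=[mulR]]
t=15: [C=((λq. ((λy. y) 6)) 0) | E={x↦16} | A=∅ | R=[app :: mulR]]
t=16: [C=0 | E={x↦16} | A=∅ | R=[app :: app :: mulR]]
t=17: [C=(λq. ((λy. y) 6)) | E={x↦16} | A=[0] | R=[app :: mulR]]
t=18: [C=((λy. y) 6) | E={q↦0, x↦16} | A=∅ | R=[app :: mulR]]
t=19: [C=6 | E={q↦0, x↦16} | A=∅ | R=[app :: app :: mulR]]
t=20: [C=(λy. y) | E={q↦0, x↦16} | A=[6] | R=[app :: mulR]]
t=21: [C=y | E={y↦6, q↦0, x↦16} | A=∅ | R=[app :: mulR]]
t=22: [C=(λp. ((λy. p) 0)) | E={x↦16} | A=[6] | R=[mulR]]
t=23: [C=((λy. p) 0) | E={p↦6, x↦16} | A=∅ | R=[mulR]]
t=24: [C=0 | E={p↦6, x↦16} | A=∅ | R=[app :: mulR]]
t=25: [C=(λy. p) | E={p↦6, x↦16} | A=[0] | R=[mulR]]
t=26: [C=p | E={y↦0, p↦6, x↦16} | A=∅ | R=[mulR]]
t=27: [C=x | E={x↦16} | A=∅ | R=[mulL(6)]]
→ final value 96

Answer: 96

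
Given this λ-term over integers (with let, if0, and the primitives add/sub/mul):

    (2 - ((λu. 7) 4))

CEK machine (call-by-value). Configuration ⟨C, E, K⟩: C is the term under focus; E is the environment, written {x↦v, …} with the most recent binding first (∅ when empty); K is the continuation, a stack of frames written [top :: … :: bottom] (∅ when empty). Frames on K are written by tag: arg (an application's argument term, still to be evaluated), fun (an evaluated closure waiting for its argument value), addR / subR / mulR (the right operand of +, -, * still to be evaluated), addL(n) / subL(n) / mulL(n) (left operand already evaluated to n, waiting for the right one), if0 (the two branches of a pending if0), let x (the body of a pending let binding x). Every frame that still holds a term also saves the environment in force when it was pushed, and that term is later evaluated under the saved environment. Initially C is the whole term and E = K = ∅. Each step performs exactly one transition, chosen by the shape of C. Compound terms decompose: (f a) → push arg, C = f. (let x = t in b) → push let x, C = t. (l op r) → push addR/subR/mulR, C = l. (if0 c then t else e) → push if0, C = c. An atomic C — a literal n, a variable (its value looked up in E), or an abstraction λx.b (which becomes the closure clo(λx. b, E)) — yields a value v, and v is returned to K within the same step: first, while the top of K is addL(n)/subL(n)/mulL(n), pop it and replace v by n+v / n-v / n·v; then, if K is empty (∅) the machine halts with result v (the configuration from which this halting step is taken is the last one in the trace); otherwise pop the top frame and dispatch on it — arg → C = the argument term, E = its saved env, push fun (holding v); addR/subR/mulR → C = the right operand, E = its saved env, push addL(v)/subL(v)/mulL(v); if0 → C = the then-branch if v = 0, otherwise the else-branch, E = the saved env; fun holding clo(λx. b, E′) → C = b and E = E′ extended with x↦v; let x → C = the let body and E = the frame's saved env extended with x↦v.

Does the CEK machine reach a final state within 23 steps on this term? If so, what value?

Answer: -5

Machine steps:
t=0: <C=(2 - ((λu. 7) 4)), E=∅, K=∅>
t=1: <C=2, E=∅, K=[subR]>
t=2: <C=((λu. 7) 4), E=∅, K=[subL(2)]>
t=3: <C=(λu. 7), E=∅, K=[arg :: subL(2)]>
t=4: <C=4, E=∅, K=[fun :: subL(2)]>
t=5: <C=7, E={u↦4}, K=[subL(2)]>
→ final value -5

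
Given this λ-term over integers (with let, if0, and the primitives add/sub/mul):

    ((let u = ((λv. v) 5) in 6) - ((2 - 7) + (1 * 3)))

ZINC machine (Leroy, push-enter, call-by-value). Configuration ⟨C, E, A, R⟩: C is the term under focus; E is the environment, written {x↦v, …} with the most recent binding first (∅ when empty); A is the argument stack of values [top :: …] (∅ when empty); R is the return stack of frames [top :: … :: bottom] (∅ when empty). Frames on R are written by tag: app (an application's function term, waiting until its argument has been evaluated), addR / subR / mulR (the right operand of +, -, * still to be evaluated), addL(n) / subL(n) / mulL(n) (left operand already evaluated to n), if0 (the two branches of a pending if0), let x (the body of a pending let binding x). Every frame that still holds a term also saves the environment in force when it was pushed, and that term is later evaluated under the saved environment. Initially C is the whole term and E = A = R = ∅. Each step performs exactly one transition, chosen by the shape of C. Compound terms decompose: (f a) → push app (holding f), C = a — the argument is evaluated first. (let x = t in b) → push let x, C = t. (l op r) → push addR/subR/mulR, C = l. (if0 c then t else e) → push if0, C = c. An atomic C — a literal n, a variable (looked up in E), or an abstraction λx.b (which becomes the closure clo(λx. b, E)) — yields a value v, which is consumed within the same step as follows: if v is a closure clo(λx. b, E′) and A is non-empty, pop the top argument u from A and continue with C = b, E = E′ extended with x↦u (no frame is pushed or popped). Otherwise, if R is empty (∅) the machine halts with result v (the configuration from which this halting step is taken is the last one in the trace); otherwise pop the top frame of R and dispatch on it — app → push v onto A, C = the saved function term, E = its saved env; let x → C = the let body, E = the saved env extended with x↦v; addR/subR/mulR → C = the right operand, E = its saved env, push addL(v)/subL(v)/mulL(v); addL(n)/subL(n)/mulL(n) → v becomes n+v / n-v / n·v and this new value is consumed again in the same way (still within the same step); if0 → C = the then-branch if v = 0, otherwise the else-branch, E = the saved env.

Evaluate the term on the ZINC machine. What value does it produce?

Answer: 8

Execution trace:
0. ⟨C=((let u = ((λv. v) 5) in 6) - ((2 - 7) + (1 * 3))); E=∅; A=∅; R=∅⟩
1. ⟨C=(let u = ((λv. v) 5) in 6); E=∅; A=∅; R=[subR]⟩
2. ⟨C=((λv. v) 5); E=∅; A=∅; R=[let u :: subR]⟩
3. ⟨C=5; E=∅; A=∅; R=[app :: let u :: subR]⟩
4. ⟨C=(λv. v); E=∅; A=[5]; R=[let u :: subR]⟩
5. ⟨C=v; E={v↦5}; A=∅; R=[let u :: subR]⟩
6. ⟨C=6; E={u↦5}; A=∅; R=[subR]⟩
7. ⟨C=((2 - 7) + (1 * 3)); E=∅; A=∅; R=[subL(6)]⟩
8. ⟨C=(2 - 7); E=∅; A=∅; R=[addR :: subL(6)]⟩
9. ⟨C=2; E=∅; A=∅; R=[subR :: addR :: subL(6)]⟩
10. ⟨C=7; E=∅; A=∅; R=[subL(2) :: addR :: subL(6)]⟩
11. ⟨C=(1 * 3); E=∅; A=∅; R=[addL(-5) :: subL(6)]⟩
12. ⟨C=1; E=∅; A=∅; R=[mulR :: addL(-5) :: subL(6)]⟩
13. ⟨C=3; E=∅; A=∅; R=[mulL(1) :: addL(-5) :: subL(6)]⟩
→ final value 8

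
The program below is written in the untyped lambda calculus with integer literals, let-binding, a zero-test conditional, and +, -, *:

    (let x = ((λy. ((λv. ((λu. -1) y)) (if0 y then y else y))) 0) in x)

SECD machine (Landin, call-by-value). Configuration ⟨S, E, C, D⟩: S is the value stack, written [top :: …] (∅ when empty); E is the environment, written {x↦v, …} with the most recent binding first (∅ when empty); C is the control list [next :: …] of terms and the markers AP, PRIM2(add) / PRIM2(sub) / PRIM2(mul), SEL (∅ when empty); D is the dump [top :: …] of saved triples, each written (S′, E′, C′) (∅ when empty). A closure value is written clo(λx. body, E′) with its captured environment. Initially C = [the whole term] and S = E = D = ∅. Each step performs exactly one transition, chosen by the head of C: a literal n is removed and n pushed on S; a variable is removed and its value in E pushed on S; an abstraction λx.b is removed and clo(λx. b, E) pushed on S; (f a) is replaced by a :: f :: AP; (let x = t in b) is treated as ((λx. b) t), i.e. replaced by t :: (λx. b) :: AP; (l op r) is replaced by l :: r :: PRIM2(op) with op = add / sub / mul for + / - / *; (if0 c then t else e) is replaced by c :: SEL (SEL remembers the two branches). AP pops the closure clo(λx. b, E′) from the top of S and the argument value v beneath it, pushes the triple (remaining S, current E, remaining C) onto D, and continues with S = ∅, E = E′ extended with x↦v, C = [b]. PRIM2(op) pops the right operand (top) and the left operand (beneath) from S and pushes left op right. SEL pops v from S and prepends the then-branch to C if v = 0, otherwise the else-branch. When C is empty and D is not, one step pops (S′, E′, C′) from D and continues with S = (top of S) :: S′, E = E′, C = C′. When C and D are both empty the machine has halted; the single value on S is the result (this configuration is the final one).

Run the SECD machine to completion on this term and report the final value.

t=0: <S=∅, E=∅, C=[(let x = ((λy. ((λv. ((λu. -1) y)) (if0 y then y else y))) 0) in x)], D=∅>
t=1: <S=∅, E=∅, C=[((λy. ((λv. ((λu. -1) y)) (if0 y then y else y))) 0) :: (λx. x) :: AP], D=∅>
t=2: <S=∅, E=∅, C=[0 :: (λy. ((λv. ((λu. -1) y)) (if0 y then y else y))) :: AP :: (λx. x) :: AP], D=∅>
t=3: <S=[0], E=∅, C=[(λy. ((λv. ((λu. -1) y)) (if0 y then y else y))) :: AP :: (λx. x) :: AP], D=∅>
t=4: <S=[clo(λy. ((λv. ((λu. -1) y)) (if0 y then y else y)), ∅) :: 0], E=∅, C=[AP :: (λx. x) :: AP], D=∅>
t=5: <S=∅, E={y↦0}, C=[((λv. ((λu. -1) y)) (if0 y then y else y))], D=[(∅, ∅, [(λx. x) :: AP])]>
t=6: <S=∅, E={y↦0}, C=[(if0 y then y else y) :: (λv. ((λu. -1) y)) :: AP], D=[(∅, ∅, [(λx. x) :: AP])]>
t=7: <S=∅, E={y↦0}, C=[y :: SEL :: (λv. ((λu. -1) y)) :: AP], D=[(∅, ∅, [(λx. x) :: AP])]>
t=8: <S=[0], E={y↦0}, C=[SEL :: (λv. ((λu. -1) y)) :: AP], D=[(∅, ∅, [(λx. x) :: AP])]>
t=9: <S=∅, E={y↦0}, C=[y :: (λv. ((λu. -1) y)) :: AP], D=[(∅, ∅, [(λx. x) :: AP])]>
t=10: <S=[0], E={y↦0}, C=[(λv. ((λu. -1) y)) :: AP], D=[(∅, ∅, [(λx. x) :: AP])]>
t=11: <S=[clo(λv. ((λu. -1) y), {y↦0}) :: 0], E={y↦0}, C=[AP], D=[(∅, ∅, [(λx. x) :: AP])]>
t=12: <S=∅, E={v↦0, y↦0}, C=[((λu. -1) y)], D=[(∅, {y↦0}, ∅) :: (∅, ∅, [(λx. x) :: AP])]>
t=13: <S=∅, E={v↦0, y↦0}, C=[y :: (λu. -1) :: AP], D=[(∅, {y↦0}, ∅) :: (∅, ∅, [(λx. x) :: AP])]>
t=14: <S=[0], E={v↦0, y↦0}, C=[(λu. -1) :: AP], D=[(∅, {y↦0}, ∅) :: (∅, ∅, [(λx. x) :: AP])]>
t=15: <S=[clo(λu. -1, {v↦0, y↦0}) :: 0], E={v↦0, y↦0}, C=[AP], D=[(∅, {y↦0}, ∅) :: (∅, ∅, [(λx. x) :: AP])]>
t=16: <S=∅, E={u↦0, v↦0, y↦0}, C=[-1], D=[(∅, {v↦0, y↦0}, ∅) :: (∅, {y↦0}, ∅) :: (∅, ∅, [(λx. x) :: AP])]>
t=17: <S=[-1], E={u↦0, v↦0, y↦0}, C=∅, D=[(∅, {v↦0, y↦0}, ∅) :: (∅, {y↦0}, ∅) :: (∅, ∅, [(λx. x) :: AP])]>
t=18: <S=[-1], E={v↦0, y↦0}, C=∅, D=[(∅, {y↦0}, ∅) :: (∅, ∅, [(λx. x) :: AP])]>
t=19: <S=[-1], E={y↦0}, C=∅, D=[(∅, ∅, [(λx. x) :: AP])]>
t=20: <S=[-1], E=∅, C=[(λx. x) :: AP], D=∅>
t=21: <S=[clo(λx. x, ∅) :: -1], E=∅, C=[AP], D=∅>
t=22: <S=∅, E={x↦-1}, C=[x], D=[(∅, ∅, ∅)]>
t=23: <S=[-1], E={x↦-1}, C=∅, D=[(∅, ∅, ∅)]>
t=24: <S=[-1], E=∅, C=∅, D=∅>
→ final value -1

Answer: -1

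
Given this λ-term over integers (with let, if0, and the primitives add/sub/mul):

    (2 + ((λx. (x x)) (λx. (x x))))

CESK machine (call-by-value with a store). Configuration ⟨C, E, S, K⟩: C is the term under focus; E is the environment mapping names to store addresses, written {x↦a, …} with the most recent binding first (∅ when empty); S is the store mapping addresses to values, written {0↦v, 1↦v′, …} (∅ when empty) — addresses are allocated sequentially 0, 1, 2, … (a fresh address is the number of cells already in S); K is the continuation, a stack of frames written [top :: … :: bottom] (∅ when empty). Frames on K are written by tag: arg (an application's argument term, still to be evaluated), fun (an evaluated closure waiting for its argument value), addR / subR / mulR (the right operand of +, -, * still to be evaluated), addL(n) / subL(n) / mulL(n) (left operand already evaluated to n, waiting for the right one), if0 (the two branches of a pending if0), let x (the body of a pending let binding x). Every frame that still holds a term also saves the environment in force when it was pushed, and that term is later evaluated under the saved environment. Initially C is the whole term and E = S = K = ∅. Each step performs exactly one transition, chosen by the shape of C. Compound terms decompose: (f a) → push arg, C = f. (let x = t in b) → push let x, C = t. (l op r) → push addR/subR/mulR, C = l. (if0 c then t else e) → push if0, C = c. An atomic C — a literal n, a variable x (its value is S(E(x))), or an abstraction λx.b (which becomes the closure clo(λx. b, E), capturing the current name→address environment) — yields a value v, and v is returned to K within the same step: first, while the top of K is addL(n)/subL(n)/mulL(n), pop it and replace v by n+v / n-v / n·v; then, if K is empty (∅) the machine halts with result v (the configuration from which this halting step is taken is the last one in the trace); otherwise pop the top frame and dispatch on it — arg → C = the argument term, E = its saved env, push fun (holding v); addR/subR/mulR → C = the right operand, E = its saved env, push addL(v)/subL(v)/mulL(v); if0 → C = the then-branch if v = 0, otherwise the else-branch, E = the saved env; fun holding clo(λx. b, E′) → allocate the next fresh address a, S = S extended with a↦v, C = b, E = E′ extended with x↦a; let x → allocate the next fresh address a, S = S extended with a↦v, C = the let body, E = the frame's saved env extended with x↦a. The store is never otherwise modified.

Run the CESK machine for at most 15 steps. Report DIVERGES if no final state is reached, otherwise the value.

Answer: DIVERGES (no final state within 15 steps)

Derivation:
t=0: [C=(2 + ((λx. (x x)) (λx. (x x)))) | E=∅ | S=∅ | K=∅]
t=1: [C=2 | E=∅ | S=∅ | K=[addR]]
t=2: [C=((λx. (x x)) (λx. (x x))) | E=∅ | S=∅ | K=[addL(2)]]
t=3: [C=(λx. (x x)) | E=∅ | S=∅ | K=[arg :: addL(2)]]
t=4: [C=(λx. (x x)) | E=∅ | S=∅ | K=[fun :: addL(2)]]
t=5: [C=(x x) | E={x↦0} | S={0↦clo(λx. (x x), ∅)} | K=[addL(2)]]
t=6: [C=x | E={x↦0} | S={0↦clo(λx. (x x), ∅)} | K=[arg :: addL(2)]]
t=7: [C=x | E={x↦0} | S={0↦clo(λx. (x x), ∅)} | K=[fun :: addL(2)]]
t=8: [C=(x x) | E={x↦1} | S={0↦clo(λx. (x x), ∅), 1↦clo(λx. (x x), ∅)} | K=[addL(2)]]
t=9: [C=x | E={x↦1} | S={0↦clo(λx. (x x), ∅), 1↦clo(λx. (x x), ∅)} | K=[arg :: addL(2)]]
t=10: [C=x | E={x↦1} | S={0↦clo(λx. (x x), ∅), 1↦clo(λx. (x x), ∅)} | K=[fun :: addL(2)]]
t=11: [C=(x x) | E={x↦2} | S={0↦clo(λx. (x x), ∅), 1↦clo(λx. (x x), ∅), 2↦clo(λx. (x x), ∅)} | K=[addL(2)]]
t=12: [C=x | E={x↦2} | S={0↦clo(λx. (x x), ∅), 1↦clo(λx. (x x), ∅), 2↦clo(λx. (x x), ∅)} | K=[arg :: addL(2)]]
t=13: [C=x | E={x↦2} | S={0↦clo(λx. (x x), ∅), 1↦clo(λx. (x x), ∅), 2↦clo(λx. (x x), ∅)} | K=[fun :: addL(2)]]
t=14: [C=(x x) | E={x↦3} | S={0↦clo(λx. (x x), ∅), 1↦clo(λx. (x x), ∅), 2↦clo(λx. (x x), ∅), 3↦clo(λx. (x x), ∅)} | K=[addL(2)]]
t=15: [C=x | E={x↦3} | S={0↦clo(λx. (x x), ∅), 1↦clo(λx. (x x), ∅), 2↦clo(λx. (x x), ∅), 3↦clo(λx. (x x), ∅)} | K=[arg :: addL(2)]]
→ 15 transitions taken and the configuration is still not final: no result within 15 steps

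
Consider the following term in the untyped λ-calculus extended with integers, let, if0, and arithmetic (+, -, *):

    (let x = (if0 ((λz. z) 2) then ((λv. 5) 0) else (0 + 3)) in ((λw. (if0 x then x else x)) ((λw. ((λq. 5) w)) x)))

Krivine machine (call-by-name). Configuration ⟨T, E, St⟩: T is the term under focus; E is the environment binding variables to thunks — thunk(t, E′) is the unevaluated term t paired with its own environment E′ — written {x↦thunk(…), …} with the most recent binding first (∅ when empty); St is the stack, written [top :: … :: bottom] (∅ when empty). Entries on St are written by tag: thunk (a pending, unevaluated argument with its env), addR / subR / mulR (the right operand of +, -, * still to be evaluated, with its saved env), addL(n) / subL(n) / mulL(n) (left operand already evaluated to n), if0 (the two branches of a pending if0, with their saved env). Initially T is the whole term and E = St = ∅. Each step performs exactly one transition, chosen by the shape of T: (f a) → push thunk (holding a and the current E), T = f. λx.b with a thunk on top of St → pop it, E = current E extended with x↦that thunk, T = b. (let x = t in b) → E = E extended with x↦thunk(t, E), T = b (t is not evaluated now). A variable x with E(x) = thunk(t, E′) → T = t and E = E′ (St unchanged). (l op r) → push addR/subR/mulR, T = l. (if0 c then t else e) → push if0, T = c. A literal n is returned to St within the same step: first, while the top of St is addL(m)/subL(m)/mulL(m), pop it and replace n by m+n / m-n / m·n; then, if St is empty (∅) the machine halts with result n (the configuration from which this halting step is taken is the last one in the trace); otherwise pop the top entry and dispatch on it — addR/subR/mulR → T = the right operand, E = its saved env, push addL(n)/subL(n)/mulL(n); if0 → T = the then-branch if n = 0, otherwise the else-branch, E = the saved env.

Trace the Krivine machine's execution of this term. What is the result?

Answer: 3

Machine steps:
[0] ⟨T=(let x = (if0 ((λz. z) 2) then ((λv. 5) 0) else (0 + 3)) in ((λw. (if0 x then x else x)) ((λw. ((λq. 5) w)) x))); E=∅; St=∅⟩
[1] ⟨T=((λw. (if0 x then x else x)) ((λw. ((λq. 5) w)) x)); E={x↦thunk((if0 ((λz. z) 2) then ((λv. 5) 0) else (0 + 3)), ∅)}; St=∅⟩
[2] ⟨T=(λw. (if0 x then x else x)); E={x↦thunk((if0 ((λz. z) 2) then ((λv. 5) 0) else (0 + 3)), ∅)}; St=[thunk]⟩
[3] ⟨T=(if0 x then x else x); E={w↦thunk(((λw. ((λq. 5) w)) x), {x↦thunk((if0 ((λz. z) 2) then ((λv. 5) 0) else (0 + 3)), ∅)}), x↦thunk((if0 ((λz. z) 2) then ((λv. 5) 0) else (0 + 3)), ∅)}; St=∅⟩
[4] ⟨T=x; E={w↦thunk(((λw. ((λq. 5) w)) x), {x↦thunk((if0 ((λz. z) 2) then ((λv. 5) 0) else (0 + 3)), ∅)}), x↦thunk((if0 ((λz. z) 2) then ((λv. 5) 0) else (0 + 3)), ∅)}; St=[if0]⟩
[5] ⟨T=(if0 ((λz. z) 2) then ((λv. 5) 0) else (0 + 3)); E=∅; St=[if0]⟩
[6] ⟨T=((λz. z) 2); E=∅; St=[if0 :: if0]⟩
[7] ⟨T=(λz. z); E=∅; St=[thunk :: if0 :: if0]⟩
[8] ⟨T=z; E={z↦thunk(2, ∅)}; St=[if0 :: if0]⟩
[9] ⟨T=2; E=∅; St=[if0 :: if0]⟩
[10] ⟨T=(0 + 3); E=∅; St=[if0]⟩
[11] ⟨T=0; E=∅; St=[addR :: if0]⟩
[12] ⟨T=3; E=∅; St=[addL(0) :: if0]⟩
[13] ⟨T=x; E={w↦thunk(((λw. ((λq. 5) w)) x), {x↦thunk((if0 ((λz. z) 2) then ((λv. 5) 0) else (0 + 3)), ∅)}), x↦thunk((if0 ((λz. z) 2) then ((λv. 5) 0) else (0 + 3)), ∅)}; St=∅⟩
[14] ⟨T=(if0 ((λz. z) 2) then ((λv. 5) 0) else (0 + 3)); E=∅; St=∅⟩
[15] ⟨T=((λz. z) 2); E=∅; St=[if0]⟩
[16] ⟨T=(λz. z); E=∅; St=[thunk :: if0]⟩
[17] ⟨T=z; E={z↦thunk(2, ∅)}; St=[if0]⟩
[18] ⟨T=2; E=∅; St=[if0]⟩
[19] ⟨T=(0 + 3); E=∅; St=∅⟩
[20] ⟨T=0; E=∅; St=[addR]⟩
[21] ⟨T=3; E=∅; St=[addL(0)]⟩
→ final value 3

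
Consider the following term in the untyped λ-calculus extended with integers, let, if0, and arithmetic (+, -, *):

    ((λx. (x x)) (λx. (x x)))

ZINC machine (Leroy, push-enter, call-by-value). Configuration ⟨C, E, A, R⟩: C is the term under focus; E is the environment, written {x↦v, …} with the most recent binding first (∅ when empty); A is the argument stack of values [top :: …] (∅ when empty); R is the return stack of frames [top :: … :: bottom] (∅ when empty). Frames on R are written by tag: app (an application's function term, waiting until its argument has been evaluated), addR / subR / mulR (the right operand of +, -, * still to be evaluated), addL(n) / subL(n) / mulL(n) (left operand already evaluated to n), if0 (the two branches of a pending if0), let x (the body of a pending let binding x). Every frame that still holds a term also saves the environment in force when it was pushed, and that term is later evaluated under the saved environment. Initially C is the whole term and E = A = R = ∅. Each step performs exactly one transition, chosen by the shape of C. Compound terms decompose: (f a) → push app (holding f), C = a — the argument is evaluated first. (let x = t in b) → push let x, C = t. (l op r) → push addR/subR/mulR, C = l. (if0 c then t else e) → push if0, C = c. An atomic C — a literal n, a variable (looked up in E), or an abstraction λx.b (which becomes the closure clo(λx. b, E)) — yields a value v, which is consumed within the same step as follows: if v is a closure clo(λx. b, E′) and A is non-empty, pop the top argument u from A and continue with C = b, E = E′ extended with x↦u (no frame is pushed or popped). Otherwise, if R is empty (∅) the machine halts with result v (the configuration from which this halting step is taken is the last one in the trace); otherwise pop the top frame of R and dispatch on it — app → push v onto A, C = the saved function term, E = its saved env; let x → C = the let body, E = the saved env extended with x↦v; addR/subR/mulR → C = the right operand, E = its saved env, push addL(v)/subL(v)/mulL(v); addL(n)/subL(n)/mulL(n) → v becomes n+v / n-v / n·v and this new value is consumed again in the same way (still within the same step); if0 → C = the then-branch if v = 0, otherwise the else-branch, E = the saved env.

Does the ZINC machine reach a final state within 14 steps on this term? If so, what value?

[0] ⟨C=((λx. (x x)) (λx. (x x))); E=∅; A=∅; R=∅⟩
[1] ⟨C=(λx. (x x)); E=∅; A=∅; R=[app]⟩
[2] ⟨C=(λx. (x x)); E=∅; A=[clo(λx. (x x), ∅)]; R=∅⟩
[3] ⟨C=(x x); E={x↦clo(λx. (x x), ∅)}; A=∅; R=∅⟩
[4] ⟨C=x; E={x↦clo(λx. (x x), ∅)}; A=∅; R=[app]⟩
[5] ⟨C=x; E={x↦clo(λx. (x x), ∅)}; A=[clo(λx. (x x), ∅)]; R=∅⟩
… configuration repeats with period 3 (steps 3–5 recur indefinitely) …

Answer: DIVERGES (no final state within 14 steps)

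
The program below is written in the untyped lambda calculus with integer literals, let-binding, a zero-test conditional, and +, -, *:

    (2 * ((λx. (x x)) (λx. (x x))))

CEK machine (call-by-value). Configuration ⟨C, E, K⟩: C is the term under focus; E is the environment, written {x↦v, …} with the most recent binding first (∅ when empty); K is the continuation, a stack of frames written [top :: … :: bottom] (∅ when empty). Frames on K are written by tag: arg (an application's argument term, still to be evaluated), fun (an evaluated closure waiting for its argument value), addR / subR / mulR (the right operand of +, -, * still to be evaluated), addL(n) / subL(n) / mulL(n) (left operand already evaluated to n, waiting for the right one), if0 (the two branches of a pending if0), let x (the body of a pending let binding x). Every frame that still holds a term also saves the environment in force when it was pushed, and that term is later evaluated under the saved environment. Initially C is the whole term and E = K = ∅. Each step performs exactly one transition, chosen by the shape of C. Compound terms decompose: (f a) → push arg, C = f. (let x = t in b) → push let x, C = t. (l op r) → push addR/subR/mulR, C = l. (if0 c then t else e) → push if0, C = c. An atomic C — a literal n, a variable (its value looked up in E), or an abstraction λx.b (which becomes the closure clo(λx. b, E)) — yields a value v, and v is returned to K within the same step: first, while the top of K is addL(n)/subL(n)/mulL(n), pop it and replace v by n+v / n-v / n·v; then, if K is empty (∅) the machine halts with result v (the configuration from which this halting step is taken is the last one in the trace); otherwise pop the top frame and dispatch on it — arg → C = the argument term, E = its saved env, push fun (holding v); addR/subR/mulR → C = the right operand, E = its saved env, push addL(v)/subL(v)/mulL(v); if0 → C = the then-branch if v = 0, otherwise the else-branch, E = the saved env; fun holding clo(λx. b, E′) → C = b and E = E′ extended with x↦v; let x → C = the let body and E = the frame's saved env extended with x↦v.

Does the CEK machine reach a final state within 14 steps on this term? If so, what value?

step 0: <C=(2 * ((λx. (x x)) (λx. (x x)))), E=∅, K=∅>
step 1: <C=2, E=∅, K=[mulR]>
step 2: <C=((λx. (x x)) (λx. (x x))), E=∅, K=[mulL(2)]>
step 3: <C=(λx. (x x)), E=∅, K=[arg :: mulL(2)]>
step 4: <C=(λx. (x x)), E=∅, K=[fun :: mulL(2)]>
step 5: <C=(x x), E={x↦clo(λx. (x x), ∅)}, K=[mulL(2)]>
step 6: <C=x, E={x↦clo(λx. (x x), ∅)}, K=[arg :: mulL(2)]>
step 7: <C=x, E={x↦clo(λx. (x x), ∅)}, K=[fun :: mulL(2)]>
… configuration repeats with period 3 (steps 5–7 recur indefinitely) …

Answer: DIVERGES (no final state within 14 steps)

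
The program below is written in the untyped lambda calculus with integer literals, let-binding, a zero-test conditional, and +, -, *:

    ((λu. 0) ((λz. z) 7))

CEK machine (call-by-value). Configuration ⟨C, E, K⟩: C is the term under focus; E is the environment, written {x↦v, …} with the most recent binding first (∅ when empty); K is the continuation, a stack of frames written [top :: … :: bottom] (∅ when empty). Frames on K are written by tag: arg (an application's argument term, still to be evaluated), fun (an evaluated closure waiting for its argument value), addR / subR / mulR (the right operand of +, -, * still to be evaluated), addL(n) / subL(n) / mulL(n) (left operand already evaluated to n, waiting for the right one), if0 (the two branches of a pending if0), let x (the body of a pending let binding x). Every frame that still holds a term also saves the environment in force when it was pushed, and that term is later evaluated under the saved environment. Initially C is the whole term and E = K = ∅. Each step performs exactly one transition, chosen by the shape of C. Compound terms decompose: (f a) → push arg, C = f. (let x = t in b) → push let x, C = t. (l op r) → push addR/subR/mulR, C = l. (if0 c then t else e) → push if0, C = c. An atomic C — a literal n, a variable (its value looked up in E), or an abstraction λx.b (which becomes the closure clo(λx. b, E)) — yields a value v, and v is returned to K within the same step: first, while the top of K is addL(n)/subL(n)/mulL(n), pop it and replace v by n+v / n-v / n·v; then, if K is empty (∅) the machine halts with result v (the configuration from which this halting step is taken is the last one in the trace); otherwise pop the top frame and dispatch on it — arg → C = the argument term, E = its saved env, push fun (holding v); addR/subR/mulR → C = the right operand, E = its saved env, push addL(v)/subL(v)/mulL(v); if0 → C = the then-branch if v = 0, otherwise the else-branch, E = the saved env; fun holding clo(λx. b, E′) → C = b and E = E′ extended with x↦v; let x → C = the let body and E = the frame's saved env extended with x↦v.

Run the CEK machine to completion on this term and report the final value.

Answer: 0

Derivation:
t=0: [C=((λu. 0) ((λz. z) 7)) | E=∅ | K=∅]
t=1: [C=(λu. 0) | E=∅ | K=[arg]]
t=2: [C=((λz. z) 7) | E=∅ | K=[fun]]
t=3: [C=(λz. z) | E=∅ | K=[arg :: fun]]
t=4: [C=7 | E=∅ | K=[fun :: fun]]
t=5: [C=z | E={z↦7} | K=[fun]]
t=6: [C=0 | E={u↦7} | K=∅]
→ final value 0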